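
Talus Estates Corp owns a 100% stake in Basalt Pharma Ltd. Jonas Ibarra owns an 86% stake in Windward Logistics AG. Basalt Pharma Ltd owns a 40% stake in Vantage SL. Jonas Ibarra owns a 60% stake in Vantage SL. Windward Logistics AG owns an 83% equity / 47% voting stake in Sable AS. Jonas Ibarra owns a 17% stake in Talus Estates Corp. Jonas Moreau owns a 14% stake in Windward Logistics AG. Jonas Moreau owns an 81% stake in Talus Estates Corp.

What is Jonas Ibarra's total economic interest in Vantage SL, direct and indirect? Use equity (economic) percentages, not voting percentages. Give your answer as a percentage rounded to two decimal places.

66.80%

Jonas Ibarra reaches Vantage along 2 paths.
Via Talus → Basalt: 17% × 100% × 40% = 6.8%.
Direct stake: 60% = 60%.
Total: 6.8% + 60% = 66.8%.
Rounded: 66.80%.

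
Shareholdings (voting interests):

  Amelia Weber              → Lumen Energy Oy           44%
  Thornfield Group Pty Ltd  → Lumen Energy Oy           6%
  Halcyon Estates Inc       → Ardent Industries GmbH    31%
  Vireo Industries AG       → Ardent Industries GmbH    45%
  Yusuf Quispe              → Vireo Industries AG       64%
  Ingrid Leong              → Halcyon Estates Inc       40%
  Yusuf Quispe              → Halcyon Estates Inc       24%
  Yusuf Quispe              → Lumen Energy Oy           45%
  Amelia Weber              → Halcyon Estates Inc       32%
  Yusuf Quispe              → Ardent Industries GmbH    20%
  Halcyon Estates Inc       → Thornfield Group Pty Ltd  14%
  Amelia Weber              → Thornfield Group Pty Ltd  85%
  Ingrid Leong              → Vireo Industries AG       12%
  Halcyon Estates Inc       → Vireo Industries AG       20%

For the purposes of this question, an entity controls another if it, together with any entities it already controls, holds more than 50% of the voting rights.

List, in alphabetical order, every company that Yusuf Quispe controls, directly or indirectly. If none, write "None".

Yusuf holds 64% of Vireo, so Yusuf controls Vireo.
Yusuf and Vireo together hold 20% + 45% = 65% of Ardent, so Yusuf controls Ardent.
No other company's threshold is met.

Ardent Industries GmbH, Vireo Industries AG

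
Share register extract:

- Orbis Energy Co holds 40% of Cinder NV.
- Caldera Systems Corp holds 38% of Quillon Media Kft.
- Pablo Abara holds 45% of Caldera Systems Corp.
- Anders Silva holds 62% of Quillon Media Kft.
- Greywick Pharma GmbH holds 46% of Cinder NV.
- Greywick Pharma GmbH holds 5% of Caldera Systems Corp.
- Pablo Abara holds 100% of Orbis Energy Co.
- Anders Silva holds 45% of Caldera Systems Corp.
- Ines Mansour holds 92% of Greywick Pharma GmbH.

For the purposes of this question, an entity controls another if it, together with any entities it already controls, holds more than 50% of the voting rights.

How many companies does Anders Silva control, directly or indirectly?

Anders holds 62% of Quillon, so Anders controls Quillon.
No other company's threshold is met.
Anders controls 1 company.

1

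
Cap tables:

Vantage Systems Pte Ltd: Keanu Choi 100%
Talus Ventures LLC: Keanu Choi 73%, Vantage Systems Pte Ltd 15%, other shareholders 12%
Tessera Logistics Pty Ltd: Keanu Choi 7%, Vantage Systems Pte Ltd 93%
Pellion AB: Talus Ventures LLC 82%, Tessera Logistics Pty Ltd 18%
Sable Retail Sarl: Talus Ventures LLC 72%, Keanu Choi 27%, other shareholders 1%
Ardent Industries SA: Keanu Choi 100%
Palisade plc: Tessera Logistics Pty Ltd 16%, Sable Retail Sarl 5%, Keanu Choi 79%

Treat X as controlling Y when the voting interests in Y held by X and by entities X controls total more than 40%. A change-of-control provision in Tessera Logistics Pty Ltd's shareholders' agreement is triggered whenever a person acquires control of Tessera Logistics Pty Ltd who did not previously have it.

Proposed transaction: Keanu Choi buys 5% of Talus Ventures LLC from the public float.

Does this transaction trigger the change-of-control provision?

The purchase changes only Keanu's holdings, so Keanu is the only person who could newly come to control Tessera.
Keanu holds 100% of Vantage, so Keanu controls Vantage.
Keanu and Vantage together hold 7% + 93% = 100% of Tessera, so Keanu controls Tessera.
So Keanu already controls Tessera before the transaction.
After the purchase, Keanu's direct stake in Talus rises to 73% + 5% = 78%.
Keanu controlled Tessera already, so this is not a new person acquiring control; every other person's position is unchanged or reduced.
No new person acquires control, so the clause is not triggered.

No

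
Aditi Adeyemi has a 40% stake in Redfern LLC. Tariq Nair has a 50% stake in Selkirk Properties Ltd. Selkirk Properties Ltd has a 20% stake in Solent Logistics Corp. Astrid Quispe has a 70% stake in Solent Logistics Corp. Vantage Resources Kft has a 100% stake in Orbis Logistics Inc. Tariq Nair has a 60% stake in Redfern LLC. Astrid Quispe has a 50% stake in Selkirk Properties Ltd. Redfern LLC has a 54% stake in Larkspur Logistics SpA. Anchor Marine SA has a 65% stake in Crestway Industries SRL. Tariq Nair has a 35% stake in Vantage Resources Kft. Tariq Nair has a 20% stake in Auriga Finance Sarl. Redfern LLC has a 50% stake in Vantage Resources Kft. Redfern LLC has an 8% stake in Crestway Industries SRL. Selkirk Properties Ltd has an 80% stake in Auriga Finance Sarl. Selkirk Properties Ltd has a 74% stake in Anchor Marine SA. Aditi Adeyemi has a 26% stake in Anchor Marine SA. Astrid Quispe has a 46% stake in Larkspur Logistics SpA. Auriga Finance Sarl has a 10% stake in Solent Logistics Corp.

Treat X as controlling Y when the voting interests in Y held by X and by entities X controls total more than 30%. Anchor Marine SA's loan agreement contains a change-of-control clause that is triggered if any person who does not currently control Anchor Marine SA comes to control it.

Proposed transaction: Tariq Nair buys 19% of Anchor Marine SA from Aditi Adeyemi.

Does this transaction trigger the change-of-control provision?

No

The purchase adds only to Tariq's holdings (Aditi's stake shrinks), so Tariq is the only person who could newly come to control Anchor.
Tariq holds 50% of Selkirk, so Tariq controls Selkirk.
Selkirk holds 74% of Anchor, so Tariq controls Anchor.
So Tariq already controls Anchor before the transaction.
After the purchase, Tariq holds 19% of Anchor directly, and Aditi's stake falls to 7%.
Tariq controlled Anchor already, so this is not a new person acquiring control; every other person's position is unchanged or reduced.
No new person acquires control, so the clause is not triggered.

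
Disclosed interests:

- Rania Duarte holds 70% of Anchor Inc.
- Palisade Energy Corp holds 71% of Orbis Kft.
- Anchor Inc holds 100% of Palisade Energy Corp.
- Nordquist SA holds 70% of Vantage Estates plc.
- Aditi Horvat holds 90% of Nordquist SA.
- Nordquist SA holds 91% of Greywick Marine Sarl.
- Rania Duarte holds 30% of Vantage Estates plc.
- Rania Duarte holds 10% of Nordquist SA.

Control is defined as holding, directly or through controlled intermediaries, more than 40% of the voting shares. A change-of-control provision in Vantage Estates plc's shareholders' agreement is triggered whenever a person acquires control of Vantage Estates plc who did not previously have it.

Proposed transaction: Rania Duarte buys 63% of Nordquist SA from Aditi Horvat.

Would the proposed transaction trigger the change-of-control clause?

Yes

The purchase adds only to Rania's holdings (Aditi's stake shrinks), so Rania is the only person who could newly come to control Vantage.
Rania holds 70% of Anchor, so Rania controls Anchor.
Anchor holds 100% of Palisade, so Rania controls Palisade.
Palisade holds 71% of Orbis, so Rania controls Orbis.
In Vantage, Rania's side holds only 30%, not > 40%.
So before the transaction, Rania does not control Vantage.
After the purchase, Rania's direct stake in Nordquist rises to 10% + 63% = 73%, and Aditi's stake falls to 27%.
Rania holds 73% of Nordquist, so Rania controls Nordquist.
Nordquist and Rania together hold 70% + 30% = 100% of Vantage, so Rania controls Vantage.
Rania did not control Vantage before and does after, so the clause is triggered.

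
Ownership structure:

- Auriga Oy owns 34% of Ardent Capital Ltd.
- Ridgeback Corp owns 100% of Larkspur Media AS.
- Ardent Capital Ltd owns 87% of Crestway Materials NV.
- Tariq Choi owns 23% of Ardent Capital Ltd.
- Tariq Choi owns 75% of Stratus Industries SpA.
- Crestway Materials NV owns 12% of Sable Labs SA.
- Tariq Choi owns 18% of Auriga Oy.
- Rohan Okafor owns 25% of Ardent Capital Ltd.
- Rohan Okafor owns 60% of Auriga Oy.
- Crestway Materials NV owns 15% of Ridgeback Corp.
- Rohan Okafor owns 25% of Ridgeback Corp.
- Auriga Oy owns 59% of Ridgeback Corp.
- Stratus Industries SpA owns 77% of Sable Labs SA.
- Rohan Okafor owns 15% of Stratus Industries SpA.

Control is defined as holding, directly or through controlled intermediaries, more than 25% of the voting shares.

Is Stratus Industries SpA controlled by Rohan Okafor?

No

Rohan holds 60% of Auriga, so Rohan controls Auriga.
Auriga and Rohan together hold 34% + 25% = 59% of Ardent, so Rohan controls Ardent.
Ardent holds 87% of Crestway, so Rohan controls Crestway.
Rohan and Auriga and Crestway together hold 25% + 59% + 15% = 99% of Ridgeback, so Rohan controls Ridgeback.
Ridgeback holds 100% of Larkspur, so Rohan controls Larkspur.
In Stratus, Rohan's side holds only 15%, not > 25%.
So Rohan does not control Stratus.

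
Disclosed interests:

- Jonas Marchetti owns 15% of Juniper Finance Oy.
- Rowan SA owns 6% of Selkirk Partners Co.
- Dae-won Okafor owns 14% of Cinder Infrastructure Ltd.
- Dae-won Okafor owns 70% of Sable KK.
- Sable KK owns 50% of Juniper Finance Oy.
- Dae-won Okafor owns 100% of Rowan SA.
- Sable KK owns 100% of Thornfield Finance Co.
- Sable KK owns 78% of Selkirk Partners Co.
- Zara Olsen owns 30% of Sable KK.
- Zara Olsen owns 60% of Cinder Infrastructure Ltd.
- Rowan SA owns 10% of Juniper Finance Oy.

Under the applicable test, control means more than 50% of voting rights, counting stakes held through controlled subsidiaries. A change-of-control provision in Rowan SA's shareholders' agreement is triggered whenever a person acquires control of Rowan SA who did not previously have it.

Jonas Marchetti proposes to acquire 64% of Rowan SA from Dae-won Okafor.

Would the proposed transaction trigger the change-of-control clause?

Yes

The purchase adds only to Jonas's holdings (Dae-won's stake shrinks), so Jonas is the only person who could newly come to control Rowan.
Jonas's largest direct stake is 15% in Juniper, which does not meet the threshold, so Jonas controls no company.
Neither Jonas nor any entity Jonas controls holds any voting interest in Rowan.
So before the transaction, Jonas does not control Rowan.
After the purchase, Jonas holds 64% of Rowan directly, and Dae-won's stake falls to 36%.
Jonas holds 64% of Rowan, so Jonas controls Rowan.
Jonas did not control Rowan before and does after, so the clause is triggered.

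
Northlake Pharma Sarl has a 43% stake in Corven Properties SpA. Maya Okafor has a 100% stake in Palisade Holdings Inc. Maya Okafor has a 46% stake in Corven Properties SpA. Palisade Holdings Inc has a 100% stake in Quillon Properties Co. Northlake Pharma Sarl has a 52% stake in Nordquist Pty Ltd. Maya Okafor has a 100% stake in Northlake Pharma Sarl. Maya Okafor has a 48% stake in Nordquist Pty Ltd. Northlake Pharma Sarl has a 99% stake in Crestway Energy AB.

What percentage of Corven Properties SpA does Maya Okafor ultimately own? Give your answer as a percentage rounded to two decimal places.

89.00%

Maya reaches Corven along 2 paths.
Direct stake: 46% = 46%.
Via Northlake: 100% × 43% = 43%.
Total: 46% + 43% = 89%.
Rounded: 89.00%.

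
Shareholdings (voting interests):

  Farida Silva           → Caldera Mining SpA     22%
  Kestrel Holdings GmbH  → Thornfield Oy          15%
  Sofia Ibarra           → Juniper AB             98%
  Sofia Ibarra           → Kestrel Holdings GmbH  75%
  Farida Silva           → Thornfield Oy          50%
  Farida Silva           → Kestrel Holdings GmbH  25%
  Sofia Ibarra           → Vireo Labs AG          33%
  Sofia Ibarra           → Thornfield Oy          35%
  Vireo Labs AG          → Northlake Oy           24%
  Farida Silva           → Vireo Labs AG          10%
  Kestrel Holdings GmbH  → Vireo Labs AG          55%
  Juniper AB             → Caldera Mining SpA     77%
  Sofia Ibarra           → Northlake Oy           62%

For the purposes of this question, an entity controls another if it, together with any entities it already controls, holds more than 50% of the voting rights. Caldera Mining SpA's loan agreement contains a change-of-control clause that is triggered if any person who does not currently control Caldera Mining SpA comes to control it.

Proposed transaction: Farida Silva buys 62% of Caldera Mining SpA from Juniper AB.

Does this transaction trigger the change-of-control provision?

Yes

The purchase adds only to Farida's holdings (Juniper's stake shrinks), so Farida is the only person who could newly come to control Caldera.
Farida's largest direct stake is 50% in Thornfield, which does not meet the threshold, so Farida controls no company.
In Caldera, Farida's side holds only 22%, not > 50%.
So before the transaction, Farida does not control Caldera.
After the purchase, Farida's direct stake in Caldera rises to 22% + 62% = 84%, and Juniper's stake falls to 15%.
Farida holds 84% of Caldera, so Farida controls Caldera.
Farida did not control Caldera before and does after, so the clause is triggered.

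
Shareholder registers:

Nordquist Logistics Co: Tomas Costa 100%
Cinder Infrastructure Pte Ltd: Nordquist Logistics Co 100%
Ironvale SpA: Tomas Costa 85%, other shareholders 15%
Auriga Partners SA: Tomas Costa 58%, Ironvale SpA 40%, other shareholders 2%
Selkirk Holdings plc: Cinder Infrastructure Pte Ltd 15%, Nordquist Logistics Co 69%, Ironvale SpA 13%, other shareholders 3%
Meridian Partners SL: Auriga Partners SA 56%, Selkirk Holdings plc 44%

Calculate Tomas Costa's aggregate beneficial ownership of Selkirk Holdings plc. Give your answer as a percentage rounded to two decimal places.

95.05%

Tomas reaches Selkirk along 3 paths.
Via Nordquist → Cinder: 100% × 100% × 15% = 15%.
Via Nordquist: 100% × 69% = 69%.
Via Ironvale: 85% × 13% = 11.05%.
Total: 15% + 69% + 11.05% = 95.05%.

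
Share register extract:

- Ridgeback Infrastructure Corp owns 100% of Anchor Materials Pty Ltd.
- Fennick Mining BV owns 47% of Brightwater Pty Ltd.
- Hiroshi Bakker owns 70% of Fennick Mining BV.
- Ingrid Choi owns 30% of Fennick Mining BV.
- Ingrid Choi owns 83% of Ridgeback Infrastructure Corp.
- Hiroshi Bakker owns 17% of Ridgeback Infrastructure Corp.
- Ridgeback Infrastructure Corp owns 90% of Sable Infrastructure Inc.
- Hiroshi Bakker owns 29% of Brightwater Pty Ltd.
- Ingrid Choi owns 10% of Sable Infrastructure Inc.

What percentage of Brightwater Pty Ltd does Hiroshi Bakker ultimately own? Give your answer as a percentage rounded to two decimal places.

61.90%

Hiroshi reaches Brightwater along 2 paths.
Via Fennick: 70% × 47% = 32.9%.
Direct stake: 29% = 29%.
Total: 32.9% + 29% = 61.9%.
Rounded: 61.90%.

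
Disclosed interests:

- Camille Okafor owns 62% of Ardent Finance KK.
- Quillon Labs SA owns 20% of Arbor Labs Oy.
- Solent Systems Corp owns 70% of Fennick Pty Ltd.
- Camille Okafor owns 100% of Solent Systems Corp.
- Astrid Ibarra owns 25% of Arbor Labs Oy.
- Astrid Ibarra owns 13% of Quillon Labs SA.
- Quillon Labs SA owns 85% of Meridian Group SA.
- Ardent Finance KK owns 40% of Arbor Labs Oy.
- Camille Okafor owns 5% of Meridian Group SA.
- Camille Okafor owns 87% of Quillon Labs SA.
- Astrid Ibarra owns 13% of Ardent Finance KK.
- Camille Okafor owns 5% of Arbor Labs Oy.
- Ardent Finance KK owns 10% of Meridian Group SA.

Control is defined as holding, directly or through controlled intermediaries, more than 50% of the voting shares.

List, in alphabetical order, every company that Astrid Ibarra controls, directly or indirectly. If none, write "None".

None

Astrid's largest direct stake is 25% in Arbor, which does not meet the threshold.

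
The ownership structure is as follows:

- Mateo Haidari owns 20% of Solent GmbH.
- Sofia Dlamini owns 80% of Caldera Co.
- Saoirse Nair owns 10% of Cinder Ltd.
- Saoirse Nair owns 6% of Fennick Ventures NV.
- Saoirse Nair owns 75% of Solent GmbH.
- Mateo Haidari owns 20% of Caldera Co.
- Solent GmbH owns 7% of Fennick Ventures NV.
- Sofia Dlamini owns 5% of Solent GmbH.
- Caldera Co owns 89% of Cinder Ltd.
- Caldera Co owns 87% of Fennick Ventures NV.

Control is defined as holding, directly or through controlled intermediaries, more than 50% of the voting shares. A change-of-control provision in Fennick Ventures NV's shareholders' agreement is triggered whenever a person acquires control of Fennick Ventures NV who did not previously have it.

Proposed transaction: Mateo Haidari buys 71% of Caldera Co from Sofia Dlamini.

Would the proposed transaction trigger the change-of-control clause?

The purchase adds only to Mateo's holdings (Sofia's stake shrinks), so Mateo is the only person who could newly come to control Fennick.
Mateo's largest direct stake is 20% in Caldera, which does not meet the threshold, so Mateo controls no company.
Neither Mateo nor any entity Mateo controls holds any voting interest in Fennick.
So before the transaction, Mateo does not control Fennick.
After the purchase, Mateo's direct stake in Caldera rises to 20% + 71% = 91%, and Sofia's stake falls to 9%.
Mateo holds 91% of Caldera, so Mateo controls Caldera.
Caldera holds 87% of Fennick, so Mateo controls Fennick.
Mateo did not control Fennick before and does after, so the clause is triggered.

Yes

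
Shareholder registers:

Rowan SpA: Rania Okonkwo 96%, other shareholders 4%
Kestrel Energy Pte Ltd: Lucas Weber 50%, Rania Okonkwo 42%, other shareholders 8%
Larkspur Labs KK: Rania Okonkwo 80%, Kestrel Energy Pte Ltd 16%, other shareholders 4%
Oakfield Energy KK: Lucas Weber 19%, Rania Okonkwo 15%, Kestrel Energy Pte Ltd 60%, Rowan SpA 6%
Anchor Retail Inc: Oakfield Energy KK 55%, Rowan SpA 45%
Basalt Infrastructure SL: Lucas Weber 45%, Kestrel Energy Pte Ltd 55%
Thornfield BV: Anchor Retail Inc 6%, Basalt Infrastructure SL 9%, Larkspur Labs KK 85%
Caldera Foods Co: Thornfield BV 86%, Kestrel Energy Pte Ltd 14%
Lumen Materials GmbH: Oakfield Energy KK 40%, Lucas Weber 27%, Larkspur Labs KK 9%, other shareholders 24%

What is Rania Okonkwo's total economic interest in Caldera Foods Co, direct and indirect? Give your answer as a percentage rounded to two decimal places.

Rania reaches Caldera along 8 paths.
Via Oakfield → Anchor → Thornfield: 15% × 55% × 6% × 86% = 0.4257%.
Via Kestrel → Oakfield → Anchor → Thornfield: 42% × 60% × 55% × 6% × 86% = 0.715176%.
Via Rowan → Oakfield → Anchor → Thornfield: 96% × 6% × 55% × 6% × 86% = 0.1634688%.
Via Rowan → Anchor → Thornfield: 96% × 45% × 6% × 86% = 2.22912%.
Via Kestrel → Basalt → Thornfield: 42% × 55% × 9% × 86% = 1.78794%.
Via Larkspur → Thornfield: 80% × 85% × 86% = 58.48%.
Via Kestrel → Larkspur → Thornfield: 42% × 16% × 85% × 86% = 4.91232%.
Via Kestrel: 42% × 14% = 5.88%.
Total: 0.4257% + 0.715176% + 0.1634688% + 2.22912% + 1.78794% + 58.48% + 4.91232% + 5.88% = 74.5937248%.
Rounded: 74.59%.

74.59%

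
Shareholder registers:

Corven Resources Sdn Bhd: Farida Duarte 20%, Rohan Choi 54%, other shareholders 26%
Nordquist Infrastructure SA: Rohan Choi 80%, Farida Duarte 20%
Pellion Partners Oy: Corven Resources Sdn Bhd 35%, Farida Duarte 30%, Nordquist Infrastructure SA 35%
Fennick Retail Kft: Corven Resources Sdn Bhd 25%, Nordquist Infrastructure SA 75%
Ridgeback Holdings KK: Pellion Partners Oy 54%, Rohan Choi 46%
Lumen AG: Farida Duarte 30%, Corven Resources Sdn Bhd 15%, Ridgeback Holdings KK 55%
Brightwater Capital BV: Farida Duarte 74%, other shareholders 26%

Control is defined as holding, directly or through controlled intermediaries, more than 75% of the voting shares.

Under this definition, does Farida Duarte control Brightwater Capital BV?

Farida's largest direct stake is 74% in Brightwater, which does not meet the threshold, so Farida controls no company.
In Brightwater, Farida's side holds only 74%, not > 75%.
So Farida does not control Brightwater.

No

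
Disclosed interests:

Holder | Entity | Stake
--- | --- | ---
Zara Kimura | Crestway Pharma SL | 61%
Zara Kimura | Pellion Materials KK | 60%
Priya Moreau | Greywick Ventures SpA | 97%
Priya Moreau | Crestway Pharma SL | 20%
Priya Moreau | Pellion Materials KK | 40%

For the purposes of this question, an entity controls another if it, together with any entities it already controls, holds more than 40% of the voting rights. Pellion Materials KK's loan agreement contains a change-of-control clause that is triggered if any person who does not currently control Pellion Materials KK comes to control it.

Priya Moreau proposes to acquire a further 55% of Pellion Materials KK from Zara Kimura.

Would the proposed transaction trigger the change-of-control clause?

The purchase adds only to Priya's holdings (Zara's stake shrinks), so Priya is the only person who could newly come to control Pellion.
Priya holds 97% of Greywick, so Priya controls Greywick.
In Pellion, Priya's side holds only 40%, not > 40%.
So before the transaction, Priya does not control Pellion.
After the purchase, Priya's direct stake in Pellion rises to 40% + 55% = 95%, and Zara's stake falls to 5%.
Priya holds 95% of Pellion, so Priya controls Pellion.
Priya did not control Pellion before and does after, so the clause is triggered.

Yes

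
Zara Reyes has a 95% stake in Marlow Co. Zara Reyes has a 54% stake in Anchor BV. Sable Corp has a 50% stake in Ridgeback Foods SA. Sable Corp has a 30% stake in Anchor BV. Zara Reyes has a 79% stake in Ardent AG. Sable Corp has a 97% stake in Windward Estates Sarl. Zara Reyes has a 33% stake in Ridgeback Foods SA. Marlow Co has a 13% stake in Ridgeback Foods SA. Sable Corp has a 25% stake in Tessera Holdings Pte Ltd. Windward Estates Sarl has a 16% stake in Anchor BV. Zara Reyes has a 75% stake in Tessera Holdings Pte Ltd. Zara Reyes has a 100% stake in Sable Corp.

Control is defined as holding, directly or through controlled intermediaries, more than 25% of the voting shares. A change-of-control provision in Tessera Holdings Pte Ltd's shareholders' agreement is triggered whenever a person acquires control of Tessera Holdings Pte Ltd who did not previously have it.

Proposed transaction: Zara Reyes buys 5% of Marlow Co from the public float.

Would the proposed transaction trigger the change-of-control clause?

The purchase changes only Zara's holdings, so Zara is the only person who could newly come to control Tessera.
Zara holds 100% of Sable, so Zara controls Sable.
Zara and Sable together hold 75% + 25% = 100% of Tessera, so Zara controls Tessera.
So Zara already controls Tessera before the transaction.
After the purchase, Zara's direct stake in Marlow rises to 95% + 5% = 100%.
Zara controlled Tessera already, so this is not a new person acquiring control; every other person's position is unchanged or reduced.
No new person acquires control, so the clause is not triggered.

No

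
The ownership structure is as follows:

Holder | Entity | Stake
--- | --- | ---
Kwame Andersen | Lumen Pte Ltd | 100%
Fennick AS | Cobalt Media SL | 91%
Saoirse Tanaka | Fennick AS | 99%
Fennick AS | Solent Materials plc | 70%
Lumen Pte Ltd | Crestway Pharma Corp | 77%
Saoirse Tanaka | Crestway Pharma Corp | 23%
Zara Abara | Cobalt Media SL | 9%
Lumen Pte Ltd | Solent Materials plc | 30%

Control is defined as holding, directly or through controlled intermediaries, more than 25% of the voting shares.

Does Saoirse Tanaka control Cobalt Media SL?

Saoirse holds 99% of Fennick, so Saoirse controls Fennick.
Fennick holds 91% of Cobalt, so Saoirse controls Cobalt.

Yes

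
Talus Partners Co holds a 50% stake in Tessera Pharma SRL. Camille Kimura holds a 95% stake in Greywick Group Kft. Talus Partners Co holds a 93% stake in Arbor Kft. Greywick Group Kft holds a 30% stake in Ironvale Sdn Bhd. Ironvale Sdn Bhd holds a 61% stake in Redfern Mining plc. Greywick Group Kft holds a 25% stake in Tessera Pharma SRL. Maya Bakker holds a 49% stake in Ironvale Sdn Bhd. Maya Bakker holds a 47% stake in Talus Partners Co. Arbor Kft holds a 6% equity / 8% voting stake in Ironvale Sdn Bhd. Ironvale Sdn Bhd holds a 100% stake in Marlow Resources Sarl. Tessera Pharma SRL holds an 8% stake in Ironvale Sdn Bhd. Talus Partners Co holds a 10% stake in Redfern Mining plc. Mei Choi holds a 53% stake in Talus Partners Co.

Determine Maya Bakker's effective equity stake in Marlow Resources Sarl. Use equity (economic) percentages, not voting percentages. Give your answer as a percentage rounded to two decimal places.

Maya reaches Marlow along 3 paths.
Via Ironvale: 49% × 100% = 49%.
Via Talus → Arbor → Ironvale: 47% × 93% × 6% × 100% = 2.6226%.
Via Talus → Tessera → Ironvale: 47% × 50% × 8% × 100% = 1.88%.
Total: 49% + 2.6226% + 1.88% = 53.5026%.
Rounded: 53.50%.

53.50%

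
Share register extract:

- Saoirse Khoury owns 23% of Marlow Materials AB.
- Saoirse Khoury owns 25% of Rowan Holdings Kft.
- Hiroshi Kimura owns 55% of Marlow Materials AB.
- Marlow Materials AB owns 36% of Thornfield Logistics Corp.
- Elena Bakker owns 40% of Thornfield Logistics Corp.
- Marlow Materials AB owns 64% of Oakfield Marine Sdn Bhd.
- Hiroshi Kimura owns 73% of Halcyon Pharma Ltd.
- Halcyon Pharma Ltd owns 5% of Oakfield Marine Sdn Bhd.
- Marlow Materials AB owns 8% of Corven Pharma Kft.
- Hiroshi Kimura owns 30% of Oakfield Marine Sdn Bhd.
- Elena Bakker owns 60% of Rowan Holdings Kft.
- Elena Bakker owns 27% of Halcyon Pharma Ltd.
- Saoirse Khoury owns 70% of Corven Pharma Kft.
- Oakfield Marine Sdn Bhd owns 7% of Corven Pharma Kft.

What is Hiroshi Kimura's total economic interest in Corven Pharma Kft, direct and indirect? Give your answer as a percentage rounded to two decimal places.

9.22%

Hiroshi reaches Corven along 4 paths.
Via Marlow: 55% × 8% = 4.4%.
Via Marlow → Oakfield: 55% × 64% × 7% = 2.464%.
Via Oakfield: 30% × 7% = 2.1%.
Via Halcyon → Oakfield: 73% × 5% × 7% = 0.2555%.
Total: 4.4% + 2.464% + 2.1% + 0.2555% = 9.2195%.
Rounded: 9.22%.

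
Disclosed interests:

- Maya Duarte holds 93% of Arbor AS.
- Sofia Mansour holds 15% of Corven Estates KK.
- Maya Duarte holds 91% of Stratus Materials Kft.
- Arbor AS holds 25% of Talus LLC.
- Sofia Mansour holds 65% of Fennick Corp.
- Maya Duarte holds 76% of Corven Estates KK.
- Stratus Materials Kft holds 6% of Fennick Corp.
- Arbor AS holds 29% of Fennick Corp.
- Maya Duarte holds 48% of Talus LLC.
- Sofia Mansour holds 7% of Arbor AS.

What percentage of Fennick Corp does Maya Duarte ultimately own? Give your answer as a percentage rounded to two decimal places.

Maya reaches Fennick along 2 paths.
Via Stratus: 91% × 6% = 5.46%.
Via Arbor: 93% × 29% = 26.97%.
Total: 5.46% + 26.97% = 32.43%.

32.43%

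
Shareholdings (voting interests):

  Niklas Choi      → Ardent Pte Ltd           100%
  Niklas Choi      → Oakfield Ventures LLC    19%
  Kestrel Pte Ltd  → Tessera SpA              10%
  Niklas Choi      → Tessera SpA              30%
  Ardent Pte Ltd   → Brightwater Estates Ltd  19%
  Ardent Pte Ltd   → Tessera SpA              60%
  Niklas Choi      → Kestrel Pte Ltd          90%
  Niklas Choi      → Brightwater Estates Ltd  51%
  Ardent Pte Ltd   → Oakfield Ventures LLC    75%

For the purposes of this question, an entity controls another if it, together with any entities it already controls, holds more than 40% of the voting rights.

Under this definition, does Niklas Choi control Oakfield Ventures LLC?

Niklas holds 100% of Ardent, so Niklas controls Ardent.
Ardent and Niklas together hold 75% + 19% = 94% of Oakfield, so Niklas controls Oakfield.

Yes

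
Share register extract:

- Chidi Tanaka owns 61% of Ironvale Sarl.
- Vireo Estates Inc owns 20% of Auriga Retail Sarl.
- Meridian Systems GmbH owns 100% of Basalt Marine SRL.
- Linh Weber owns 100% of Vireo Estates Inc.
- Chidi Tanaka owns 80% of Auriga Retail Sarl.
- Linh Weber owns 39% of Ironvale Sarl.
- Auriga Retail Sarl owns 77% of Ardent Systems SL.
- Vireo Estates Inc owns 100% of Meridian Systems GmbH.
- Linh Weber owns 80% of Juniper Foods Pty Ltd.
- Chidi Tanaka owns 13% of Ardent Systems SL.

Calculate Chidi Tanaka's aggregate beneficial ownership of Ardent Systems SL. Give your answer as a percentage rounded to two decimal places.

Chidi reaches Ardent along 2 paths.
Direct stake: 13% = 13%.
Via Auriga: 80% × 77% = 61.6%.
Total: 13% + 61.6% = 74.6%.
Rounded: 74.60%.

74.60%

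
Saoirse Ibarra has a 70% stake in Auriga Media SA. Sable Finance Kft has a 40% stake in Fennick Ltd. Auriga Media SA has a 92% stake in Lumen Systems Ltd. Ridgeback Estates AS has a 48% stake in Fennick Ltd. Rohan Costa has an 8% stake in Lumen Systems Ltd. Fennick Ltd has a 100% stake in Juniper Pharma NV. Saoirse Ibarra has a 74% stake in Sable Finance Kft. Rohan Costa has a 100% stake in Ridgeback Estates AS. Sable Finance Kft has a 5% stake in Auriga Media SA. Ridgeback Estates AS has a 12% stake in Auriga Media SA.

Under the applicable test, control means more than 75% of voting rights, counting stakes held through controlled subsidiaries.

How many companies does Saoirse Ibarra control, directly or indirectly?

Saoirse's largest direct stake is 74% in Sable, which does not meet the threshold.
Saoirse controls 0 companies.

0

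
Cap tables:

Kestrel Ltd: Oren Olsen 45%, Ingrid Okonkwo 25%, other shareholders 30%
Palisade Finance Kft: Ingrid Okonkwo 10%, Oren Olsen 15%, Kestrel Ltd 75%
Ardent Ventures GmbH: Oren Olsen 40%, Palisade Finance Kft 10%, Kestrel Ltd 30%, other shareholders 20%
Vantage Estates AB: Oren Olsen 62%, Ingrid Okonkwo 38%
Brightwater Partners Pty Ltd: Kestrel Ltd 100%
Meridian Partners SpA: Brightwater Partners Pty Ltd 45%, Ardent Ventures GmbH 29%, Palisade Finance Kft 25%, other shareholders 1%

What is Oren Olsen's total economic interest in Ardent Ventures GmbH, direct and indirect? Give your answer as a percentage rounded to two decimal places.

Oren reaches Ardent along 4 paths.
Direct stake: 40% = 40%.
Via Palisade: 15% × 10% = 1.5%.
Via Kestrel → Palisade: 45% × 75% × 10% = 3.375%.
Via Kestrel: 45% × 30% = 13.5%.
Total: 40% + 1.5% + 3.375% + 13.5% = 58.375%.
Rounded: 58.38%.

58.38%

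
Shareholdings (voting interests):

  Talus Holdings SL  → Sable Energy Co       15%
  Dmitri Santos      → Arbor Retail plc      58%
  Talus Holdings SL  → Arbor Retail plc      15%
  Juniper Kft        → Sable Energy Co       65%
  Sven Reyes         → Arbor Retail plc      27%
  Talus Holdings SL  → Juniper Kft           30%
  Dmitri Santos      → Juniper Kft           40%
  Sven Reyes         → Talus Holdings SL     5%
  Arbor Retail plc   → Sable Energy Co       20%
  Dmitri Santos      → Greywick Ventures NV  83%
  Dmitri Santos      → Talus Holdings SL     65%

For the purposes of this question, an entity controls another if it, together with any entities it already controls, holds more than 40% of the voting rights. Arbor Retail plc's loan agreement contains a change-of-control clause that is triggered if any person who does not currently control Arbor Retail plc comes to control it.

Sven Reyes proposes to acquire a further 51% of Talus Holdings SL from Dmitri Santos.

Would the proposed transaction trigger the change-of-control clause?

The purchase adds only to Sven's holdings (Dmitri's stake shrinks), so Sven is the only person who could newly come to control Arbor.
Sven's largest direct stake is 27% in Arbor, which does not meet the threshold, so Sven controls no company.
In Arbor, Sven's side holds only 27%, not > 40%.
So before the transaction, Sven does not control Arbor.
After the purchase, Sven's direct stake in Talus rises to 5% + 51% = 56%, and Dmitri's stake falls to 14%.
Sven holds 56% of Talus, so Sven controls Talus.
Talus and Sven together hold 15% + 27% = 42% of Arbor, so Sven controls Arbor.
Sven did not control Arbor before and does after, so the clause is triggered.

Yes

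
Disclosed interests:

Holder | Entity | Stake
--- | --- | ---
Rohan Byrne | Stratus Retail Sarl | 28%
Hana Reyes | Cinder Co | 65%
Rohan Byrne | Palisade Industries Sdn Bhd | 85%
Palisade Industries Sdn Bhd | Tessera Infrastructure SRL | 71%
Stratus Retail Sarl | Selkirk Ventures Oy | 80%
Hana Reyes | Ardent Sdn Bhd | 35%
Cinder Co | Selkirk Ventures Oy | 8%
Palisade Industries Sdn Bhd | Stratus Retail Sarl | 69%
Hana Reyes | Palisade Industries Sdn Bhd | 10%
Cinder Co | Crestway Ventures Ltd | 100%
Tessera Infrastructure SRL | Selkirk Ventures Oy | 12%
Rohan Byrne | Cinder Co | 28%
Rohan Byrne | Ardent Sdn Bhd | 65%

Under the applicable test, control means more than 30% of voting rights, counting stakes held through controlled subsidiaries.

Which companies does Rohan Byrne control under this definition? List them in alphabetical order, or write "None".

Rohan holds 65% of Ardent, so Rohan controls Ardent.
Rohan holds 85% of Palisade, so Rohan controls Palisade.
Palisade and Rohan together hold 69% + 28% = 97% of Stratus, so Rohan controls Stratus.
Palisade holds 71% of Tessera, so Rohan controls Tessera.
Stratus and Tessera together hold 80% + 12% = 92% of Selkirk, so Rohan controls Selkirk.
No other company's threshold is met.

Ardent Sdn Bhd, Palisade Industries Sdn Bhd, Selkirk Ventures Oy, Stratus Retail Sarl, Tessera Infrastructure SRL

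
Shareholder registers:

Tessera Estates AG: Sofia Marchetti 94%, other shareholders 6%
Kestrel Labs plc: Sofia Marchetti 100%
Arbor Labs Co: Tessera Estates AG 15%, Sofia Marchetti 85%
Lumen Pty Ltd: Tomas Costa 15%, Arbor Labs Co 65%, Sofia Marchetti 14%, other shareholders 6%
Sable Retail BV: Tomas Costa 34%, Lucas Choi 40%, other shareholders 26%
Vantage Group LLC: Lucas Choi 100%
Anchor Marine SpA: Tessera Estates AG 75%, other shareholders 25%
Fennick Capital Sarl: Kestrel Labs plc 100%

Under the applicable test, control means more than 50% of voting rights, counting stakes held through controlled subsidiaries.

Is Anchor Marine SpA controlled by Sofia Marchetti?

Sofia holds 94% of Tessera, so Sofia controls Tessera.
Tessera holds 75% of Anchor, so Sofia controls Anchor.

Yes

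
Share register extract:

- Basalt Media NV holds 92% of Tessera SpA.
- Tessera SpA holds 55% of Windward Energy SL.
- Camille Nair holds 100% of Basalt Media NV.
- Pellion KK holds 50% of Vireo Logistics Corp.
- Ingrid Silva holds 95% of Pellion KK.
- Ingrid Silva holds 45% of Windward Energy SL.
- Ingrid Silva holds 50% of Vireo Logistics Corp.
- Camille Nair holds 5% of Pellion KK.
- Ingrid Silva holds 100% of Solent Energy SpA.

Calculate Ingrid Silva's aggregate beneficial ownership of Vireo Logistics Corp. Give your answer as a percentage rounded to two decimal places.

Ingrid reaches Vireo along 2 paths.
Via Pellion: 95% × 50% = 47.5%.
Direct stake: 50% = 50%.
Total: 47.5% + 50% = 97.5%.
Rounded: 97.50%.

97.50%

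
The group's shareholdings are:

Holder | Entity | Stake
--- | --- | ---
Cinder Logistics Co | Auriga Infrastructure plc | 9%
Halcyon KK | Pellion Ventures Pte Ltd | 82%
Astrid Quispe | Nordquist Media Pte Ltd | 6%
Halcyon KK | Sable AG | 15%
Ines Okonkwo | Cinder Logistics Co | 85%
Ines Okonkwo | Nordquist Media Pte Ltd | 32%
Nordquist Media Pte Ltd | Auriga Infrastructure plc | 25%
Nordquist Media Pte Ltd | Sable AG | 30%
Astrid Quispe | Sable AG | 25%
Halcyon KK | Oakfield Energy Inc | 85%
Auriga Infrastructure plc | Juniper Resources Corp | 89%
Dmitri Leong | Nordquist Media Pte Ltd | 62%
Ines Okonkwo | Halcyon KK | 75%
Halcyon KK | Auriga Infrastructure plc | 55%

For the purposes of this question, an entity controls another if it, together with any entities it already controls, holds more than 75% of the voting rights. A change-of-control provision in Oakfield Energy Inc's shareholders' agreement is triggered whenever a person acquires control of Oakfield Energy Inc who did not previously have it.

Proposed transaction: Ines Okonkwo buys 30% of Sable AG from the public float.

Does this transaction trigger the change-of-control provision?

The purchase changes only Ines's holdings, so Ines is the only person who could newly come to control Oakfield.
Ines holds 85% of Cinder, so Ines controls Cinder.
Neither Ines nor any entity Ines controls holds any voting interest in Oakfield.
So before the transaction, Ines does not control Oakfield.
After the purchase, Ines holds 30% of Sable directly.
Ines's side now holds 30% of Sable, not > 75%, so Ines still does not control Sable.
After the transaction, neither Ines nor any entity Ines controls holds a voting interest in Oakfield, so Ines still does not control it.
No new person acquires control, so the clause is not triggered.

No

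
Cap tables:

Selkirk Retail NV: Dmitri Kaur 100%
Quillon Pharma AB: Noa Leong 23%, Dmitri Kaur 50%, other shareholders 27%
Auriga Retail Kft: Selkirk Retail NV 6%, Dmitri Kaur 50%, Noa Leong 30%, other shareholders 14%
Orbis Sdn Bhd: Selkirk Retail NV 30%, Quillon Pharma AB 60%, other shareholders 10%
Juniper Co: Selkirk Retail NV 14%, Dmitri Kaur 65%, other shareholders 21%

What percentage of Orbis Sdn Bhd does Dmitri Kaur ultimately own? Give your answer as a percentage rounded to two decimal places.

60.00%

Dmitri reaches Orbis along 2 paths.
Via Selkirk: 100% × 30% = 30%.
Via Quillon: 50% × 60% = 30%.
Total: 30% + 30% = 60%.
Rounded: 60.00%.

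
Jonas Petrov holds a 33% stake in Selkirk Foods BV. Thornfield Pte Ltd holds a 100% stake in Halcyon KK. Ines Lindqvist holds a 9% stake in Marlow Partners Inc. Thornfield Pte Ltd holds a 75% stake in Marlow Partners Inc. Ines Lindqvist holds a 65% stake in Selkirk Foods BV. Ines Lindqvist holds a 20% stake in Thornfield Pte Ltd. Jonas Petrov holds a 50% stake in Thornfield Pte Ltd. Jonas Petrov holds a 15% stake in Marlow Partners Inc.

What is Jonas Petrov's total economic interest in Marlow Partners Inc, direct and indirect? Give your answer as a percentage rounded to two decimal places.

52.50%

Jonas reaches Marlow along 2 paths.
Direct stake: 15% = 15%.
Via Thornfield: 50% × 75% = 37.5%.
Total: 15% + 37.5% = 52.5%.
Rounded: 52.50%.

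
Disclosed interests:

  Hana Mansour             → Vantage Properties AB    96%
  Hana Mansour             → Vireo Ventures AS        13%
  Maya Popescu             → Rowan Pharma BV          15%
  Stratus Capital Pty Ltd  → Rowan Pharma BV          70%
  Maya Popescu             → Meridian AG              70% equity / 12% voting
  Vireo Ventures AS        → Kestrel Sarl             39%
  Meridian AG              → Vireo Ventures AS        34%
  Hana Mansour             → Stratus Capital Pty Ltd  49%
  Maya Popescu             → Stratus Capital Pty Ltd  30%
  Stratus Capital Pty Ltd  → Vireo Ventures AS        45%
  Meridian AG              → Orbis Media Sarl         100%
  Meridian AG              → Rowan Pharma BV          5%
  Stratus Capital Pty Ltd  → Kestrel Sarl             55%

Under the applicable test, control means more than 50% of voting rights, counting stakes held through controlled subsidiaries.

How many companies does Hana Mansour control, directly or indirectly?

1

Hana holds 96% of Vantage, so Hana controls Vantage.
No other company's threshold is met.
Hana controls 1 company.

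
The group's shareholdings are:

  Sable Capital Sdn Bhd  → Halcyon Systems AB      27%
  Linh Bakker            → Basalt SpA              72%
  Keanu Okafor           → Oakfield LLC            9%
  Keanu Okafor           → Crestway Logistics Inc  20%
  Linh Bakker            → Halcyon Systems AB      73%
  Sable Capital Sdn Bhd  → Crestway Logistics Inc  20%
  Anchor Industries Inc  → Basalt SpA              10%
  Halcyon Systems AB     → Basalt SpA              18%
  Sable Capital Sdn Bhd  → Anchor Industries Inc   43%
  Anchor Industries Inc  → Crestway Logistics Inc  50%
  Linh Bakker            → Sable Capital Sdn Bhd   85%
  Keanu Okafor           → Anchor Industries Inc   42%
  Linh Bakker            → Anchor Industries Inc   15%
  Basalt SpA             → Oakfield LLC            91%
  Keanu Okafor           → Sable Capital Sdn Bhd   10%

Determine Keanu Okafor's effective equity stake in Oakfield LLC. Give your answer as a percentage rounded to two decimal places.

Keanu reaches Oakfield along 4 paths.
Via Anchor → Basalt: 42% × 10% × 91% = 3.822%.
Via Sable → Anchor → Basalt: 10% × 43% × 10% × 91% = 0.3913%.
Via Sable → Halcyon → Basalt: 10% × 27% × 18% × 91% = 0.44226%.
Direct stake: 9% = 9%.
Total: 3.822% + 0.3913% + 0.44226% + 9% = 13.65556%.
Rounded: 13.66%.

13.66%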